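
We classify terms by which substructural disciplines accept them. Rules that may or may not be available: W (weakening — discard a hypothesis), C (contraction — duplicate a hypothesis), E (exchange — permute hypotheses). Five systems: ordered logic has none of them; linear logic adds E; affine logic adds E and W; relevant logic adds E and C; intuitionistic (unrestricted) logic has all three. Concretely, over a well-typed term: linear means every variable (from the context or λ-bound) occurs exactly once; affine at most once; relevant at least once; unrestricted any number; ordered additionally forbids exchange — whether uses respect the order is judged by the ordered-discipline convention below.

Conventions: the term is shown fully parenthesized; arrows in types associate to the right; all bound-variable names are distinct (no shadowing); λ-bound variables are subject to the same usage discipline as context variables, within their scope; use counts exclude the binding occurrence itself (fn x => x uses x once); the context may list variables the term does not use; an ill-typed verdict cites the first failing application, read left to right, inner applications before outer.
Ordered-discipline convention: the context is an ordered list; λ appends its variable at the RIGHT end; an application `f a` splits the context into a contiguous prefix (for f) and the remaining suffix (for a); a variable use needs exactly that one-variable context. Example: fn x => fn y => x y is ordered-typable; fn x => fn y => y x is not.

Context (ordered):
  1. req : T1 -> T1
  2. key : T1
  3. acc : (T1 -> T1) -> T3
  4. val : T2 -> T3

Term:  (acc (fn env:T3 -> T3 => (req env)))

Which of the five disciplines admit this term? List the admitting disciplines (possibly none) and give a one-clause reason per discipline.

admitted by: none
use counts: req: 1×, key: 0×, acc: 1×, val: 0×, env [bound]: 1×
left-to-right use order: acc, req, env
typing: ill-typed: an application expects T1 but receives T3 -> T3
ordered: ✗ — not simply typable
linear: ✗ — fails simple typing
affine: ✗ — a type mismatch blocks all five
relevant: ✗ — the type mismatch rejects it
unrestricted: ✗ — not simply typable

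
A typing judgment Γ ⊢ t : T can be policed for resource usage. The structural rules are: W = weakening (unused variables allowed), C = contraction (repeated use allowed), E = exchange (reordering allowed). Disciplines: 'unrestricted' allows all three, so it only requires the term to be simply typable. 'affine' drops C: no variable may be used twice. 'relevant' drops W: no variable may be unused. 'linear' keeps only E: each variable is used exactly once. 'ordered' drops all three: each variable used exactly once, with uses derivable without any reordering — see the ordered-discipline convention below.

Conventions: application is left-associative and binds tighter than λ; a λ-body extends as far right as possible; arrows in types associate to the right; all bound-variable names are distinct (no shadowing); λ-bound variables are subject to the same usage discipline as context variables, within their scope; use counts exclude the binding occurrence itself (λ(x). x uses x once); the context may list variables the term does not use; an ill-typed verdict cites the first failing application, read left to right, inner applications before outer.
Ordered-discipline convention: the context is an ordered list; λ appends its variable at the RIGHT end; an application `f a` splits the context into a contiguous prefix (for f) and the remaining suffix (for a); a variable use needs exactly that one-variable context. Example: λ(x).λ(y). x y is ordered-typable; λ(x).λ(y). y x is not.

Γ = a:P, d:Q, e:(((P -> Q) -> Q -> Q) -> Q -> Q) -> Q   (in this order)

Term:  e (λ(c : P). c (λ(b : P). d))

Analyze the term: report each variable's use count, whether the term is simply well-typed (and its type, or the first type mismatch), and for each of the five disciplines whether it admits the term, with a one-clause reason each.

variable uses: a ×0; d ×1; e ×1; c [bound] ×1; b [bound] ×0
order of uses: e, c, d
typing: ill-typed: non-function type P applied to an argument
ordered: ✗ — not simply typable
linear: ✗ — fails simple typing
affine: ✗ — a type mismatch blocks all five
relevant: ✗ — the type mismatch rejects it
unrestricted: ✗ — not simply typable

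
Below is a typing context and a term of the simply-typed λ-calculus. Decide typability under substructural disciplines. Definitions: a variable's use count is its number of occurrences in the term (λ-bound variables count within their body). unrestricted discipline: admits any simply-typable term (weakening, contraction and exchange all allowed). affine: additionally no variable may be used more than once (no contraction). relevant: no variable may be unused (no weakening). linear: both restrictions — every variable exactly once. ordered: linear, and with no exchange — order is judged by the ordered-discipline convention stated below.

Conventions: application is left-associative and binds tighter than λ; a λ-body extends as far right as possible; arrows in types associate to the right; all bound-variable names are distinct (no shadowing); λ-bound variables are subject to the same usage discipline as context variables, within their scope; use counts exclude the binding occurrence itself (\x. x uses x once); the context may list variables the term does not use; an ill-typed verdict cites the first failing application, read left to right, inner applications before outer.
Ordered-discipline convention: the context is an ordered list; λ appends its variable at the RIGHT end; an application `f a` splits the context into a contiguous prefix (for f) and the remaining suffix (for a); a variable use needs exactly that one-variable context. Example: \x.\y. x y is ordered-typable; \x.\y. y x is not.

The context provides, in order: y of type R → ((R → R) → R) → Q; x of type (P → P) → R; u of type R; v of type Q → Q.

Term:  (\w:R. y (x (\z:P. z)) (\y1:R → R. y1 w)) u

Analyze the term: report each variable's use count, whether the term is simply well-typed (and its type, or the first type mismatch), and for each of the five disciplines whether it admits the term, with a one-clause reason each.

counts: y ×1, x ×1, u ×1, v ×0, w (bound) ×1, z (bound) ×1, y1 (bound) ×1
left-to-right use order: y, x, z, y1, w, u
typing: well-typed at Q
ordered ✗ (unused: v — weakening required)
linear ✗ (unused: v — weakening required)
affine ✓ (at most one use each (y, x, u, v, w, z, y1))
relevant ✗ (unused: v — weakening required)
unrestricted ✓ (typability at Q is all that's needed)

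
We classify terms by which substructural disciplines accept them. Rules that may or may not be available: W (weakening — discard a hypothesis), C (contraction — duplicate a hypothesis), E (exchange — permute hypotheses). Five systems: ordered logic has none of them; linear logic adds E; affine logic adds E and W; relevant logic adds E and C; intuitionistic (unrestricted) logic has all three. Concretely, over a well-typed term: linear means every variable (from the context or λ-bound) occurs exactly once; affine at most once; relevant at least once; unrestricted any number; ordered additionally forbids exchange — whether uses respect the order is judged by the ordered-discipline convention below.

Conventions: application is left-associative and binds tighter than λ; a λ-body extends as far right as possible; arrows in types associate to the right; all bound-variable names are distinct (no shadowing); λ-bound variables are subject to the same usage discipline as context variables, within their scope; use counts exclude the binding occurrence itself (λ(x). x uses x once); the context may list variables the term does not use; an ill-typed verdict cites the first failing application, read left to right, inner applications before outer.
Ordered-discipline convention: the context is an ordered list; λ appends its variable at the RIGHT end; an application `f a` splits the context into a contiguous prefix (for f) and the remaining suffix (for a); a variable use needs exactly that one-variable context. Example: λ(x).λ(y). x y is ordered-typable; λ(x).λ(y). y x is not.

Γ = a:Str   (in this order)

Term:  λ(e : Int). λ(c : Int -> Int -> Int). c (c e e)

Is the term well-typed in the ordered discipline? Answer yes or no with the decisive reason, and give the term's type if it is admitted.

no — repeated use of e ×2, c ×2; needs weakening: a unused
usage: a ×0, e [bound] ×2, c [bound] ×2
uses in reading order: c, c, e, e
typing: well-typed — term : Int -> (Int -> Int -> Int) -> Int -> Int
summary: ordered ✗, linear ✗, affine ✗, relevant ✗, unrestricted ✓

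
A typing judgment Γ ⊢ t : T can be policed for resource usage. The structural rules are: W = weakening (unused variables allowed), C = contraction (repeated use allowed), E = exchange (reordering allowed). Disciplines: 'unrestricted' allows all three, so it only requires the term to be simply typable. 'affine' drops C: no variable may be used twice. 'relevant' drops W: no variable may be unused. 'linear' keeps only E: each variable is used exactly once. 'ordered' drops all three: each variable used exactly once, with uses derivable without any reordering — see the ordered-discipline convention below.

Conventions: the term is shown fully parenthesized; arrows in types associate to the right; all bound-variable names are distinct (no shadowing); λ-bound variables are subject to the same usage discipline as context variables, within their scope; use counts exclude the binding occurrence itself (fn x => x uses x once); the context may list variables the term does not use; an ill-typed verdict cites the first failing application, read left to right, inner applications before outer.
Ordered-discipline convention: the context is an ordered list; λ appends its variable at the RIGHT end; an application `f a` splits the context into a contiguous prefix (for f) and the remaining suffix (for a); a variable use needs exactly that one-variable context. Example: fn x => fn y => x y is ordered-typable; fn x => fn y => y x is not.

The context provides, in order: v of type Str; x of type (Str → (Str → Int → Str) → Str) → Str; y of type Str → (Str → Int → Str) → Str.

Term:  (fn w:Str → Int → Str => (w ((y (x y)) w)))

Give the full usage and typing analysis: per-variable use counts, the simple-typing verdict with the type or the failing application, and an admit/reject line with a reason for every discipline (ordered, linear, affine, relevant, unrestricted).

counts: v: 0×; x: 1×; y: 2×; w [bound]: 2×
order of uses: w, y, x, y, w
typing: ✓ — (Str → Int → Str) → Int → Str
ordered: ✗, needs contraction — y ×2, w ×2; needs weakening: v unused
linear: ✗, needs contraction — y ×2, w ×2; needs weakening: v unused
affine: ✗, needs contraction — y ×2, w ×2
relevant: ✗, needs weakening: v unused
unrestricted: ✓, well-typed at (Str → Int → Str) → Int → Str; no restrictions here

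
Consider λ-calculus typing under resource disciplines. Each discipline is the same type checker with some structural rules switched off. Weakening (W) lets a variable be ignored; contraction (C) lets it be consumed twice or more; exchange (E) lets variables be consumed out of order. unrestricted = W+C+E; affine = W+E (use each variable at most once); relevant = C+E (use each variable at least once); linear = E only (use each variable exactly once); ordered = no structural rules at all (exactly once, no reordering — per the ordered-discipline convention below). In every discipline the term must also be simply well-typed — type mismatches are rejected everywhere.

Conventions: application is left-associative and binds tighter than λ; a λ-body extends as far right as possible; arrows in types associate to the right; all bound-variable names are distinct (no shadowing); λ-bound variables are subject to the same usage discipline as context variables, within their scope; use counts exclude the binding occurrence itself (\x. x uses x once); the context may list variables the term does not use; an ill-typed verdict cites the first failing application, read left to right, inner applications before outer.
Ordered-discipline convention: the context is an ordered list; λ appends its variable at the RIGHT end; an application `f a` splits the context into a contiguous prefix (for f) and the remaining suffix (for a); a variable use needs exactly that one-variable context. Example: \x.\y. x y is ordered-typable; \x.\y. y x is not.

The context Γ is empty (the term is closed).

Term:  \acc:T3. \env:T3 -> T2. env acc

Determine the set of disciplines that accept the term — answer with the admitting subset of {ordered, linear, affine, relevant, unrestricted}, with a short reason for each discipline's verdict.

admitted in: linear, affine, relevant, unrestricted
variable uses: acc (λ-bound)=1; env (λ-bound)=1
use order (left to right): env, acc
typing: the term checks, with type T3 -> (T3 -> T2) -> T2
ordered: ✗ — no ordered split (uses run env, acc)
linear: ✓ — each of acc, env used exactly once
affine: ✓ — none of acc, env used more than once
relevant: ✓ — none of acc, env goes unused
unrestricted: ✓ — typability at T3 -> (T3 -> T2) -> T2 is all that's needed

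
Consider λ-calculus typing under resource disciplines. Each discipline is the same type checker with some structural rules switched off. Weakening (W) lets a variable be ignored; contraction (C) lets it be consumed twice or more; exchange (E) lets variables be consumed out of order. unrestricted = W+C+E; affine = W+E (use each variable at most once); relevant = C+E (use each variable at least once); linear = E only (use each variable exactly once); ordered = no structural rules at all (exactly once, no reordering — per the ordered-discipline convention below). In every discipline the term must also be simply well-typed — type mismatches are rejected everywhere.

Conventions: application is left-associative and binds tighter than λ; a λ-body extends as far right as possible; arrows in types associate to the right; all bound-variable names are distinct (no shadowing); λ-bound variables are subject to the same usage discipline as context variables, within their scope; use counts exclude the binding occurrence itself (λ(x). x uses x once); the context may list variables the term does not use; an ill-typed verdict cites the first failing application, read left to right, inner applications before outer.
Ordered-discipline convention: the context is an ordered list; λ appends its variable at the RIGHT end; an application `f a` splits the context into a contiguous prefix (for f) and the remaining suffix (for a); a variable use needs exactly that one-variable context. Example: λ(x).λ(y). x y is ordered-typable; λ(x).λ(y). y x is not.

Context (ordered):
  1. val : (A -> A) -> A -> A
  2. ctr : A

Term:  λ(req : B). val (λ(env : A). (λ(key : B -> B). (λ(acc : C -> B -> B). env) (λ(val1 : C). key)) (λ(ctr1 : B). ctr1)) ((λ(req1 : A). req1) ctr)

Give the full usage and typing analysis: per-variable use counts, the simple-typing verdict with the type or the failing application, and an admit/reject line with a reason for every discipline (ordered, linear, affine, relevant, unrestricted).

usage: val: 1, ctr: 1, req [bound]: 0, env [bound]: 1, key [bound]: 1, acc [bound]: 0, val1 [bound]: 0, ctr1 [bound]: 1, req1 [bound]: 1
uses in reading order: val, env, key, ctr1, req1, ctr
typing: well-typed — term : B -> A
ordered: ✗ — req, acc, val1 never used (weakening)
linear: ✗ — req, acc, val1 never used (weakening)
affine: ✓ — at most one use each (val, ctr, req, env, key, acc, val1, ctr1, req1)
relevant: ✗ — req, acc, val1 never used (weakening)
unrestricted: ✓ — simply typable at B -> A; W, C, E all held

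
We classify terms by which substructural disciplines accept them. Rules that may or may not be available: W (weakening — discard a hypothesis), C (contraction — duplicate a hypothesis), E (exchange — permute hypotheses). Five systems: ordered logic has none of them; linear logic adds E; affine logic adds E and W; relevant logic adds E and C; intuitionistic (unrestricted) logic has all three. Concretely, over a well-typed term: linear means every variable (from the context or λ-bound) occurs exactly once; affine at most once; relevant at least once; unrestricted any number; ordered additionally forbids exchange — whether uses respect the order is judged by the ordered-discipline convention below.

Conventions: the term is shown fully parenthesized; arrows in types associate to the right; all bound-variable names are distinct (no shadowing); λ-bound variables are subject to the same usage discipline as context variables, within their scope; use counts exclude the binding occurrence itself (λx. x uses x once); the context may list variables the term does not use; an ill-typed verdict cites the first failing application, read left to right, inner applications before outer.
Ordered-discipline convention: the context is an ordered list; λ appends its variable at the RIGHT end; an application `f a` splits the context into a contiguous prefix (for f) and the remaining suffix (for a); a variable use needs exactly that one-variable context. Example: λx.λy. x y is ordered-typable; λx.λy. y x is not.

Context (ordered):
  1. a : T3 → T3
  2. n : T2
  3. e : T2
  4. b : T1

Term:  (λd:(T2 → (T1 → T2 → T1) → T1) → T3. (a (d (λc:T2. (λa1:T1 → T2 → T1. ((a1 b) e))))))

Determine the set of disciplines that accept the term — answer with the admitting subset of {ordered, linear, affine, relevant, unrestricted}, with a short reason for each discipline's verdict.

admitting disciplines: affine, unrestricted
usage: a: 1×, n: 0×, e: 1×, b: 1×, d [bound]: 1×, c [bound]: 0×, a1 [bound]: 1×
order of uses: a, d, a1, b, e
typing: well-typed at ((T2 → (T1 → T2 → T1) → T1) → T3) → T3
ordered: ✗, needs weakening: n, c unused
linear: ✗, needs weakening: n, c unused
affine: ✓, a, n, e, b, d, c, a1: no repeats, contraction unneeded
relevant: ✗, needs weakening: n, c unused
unrestricted: ✓, well-typed at ((T2 → (T1 → T2 → T1) → T1) → T3) → T3; no restrictions here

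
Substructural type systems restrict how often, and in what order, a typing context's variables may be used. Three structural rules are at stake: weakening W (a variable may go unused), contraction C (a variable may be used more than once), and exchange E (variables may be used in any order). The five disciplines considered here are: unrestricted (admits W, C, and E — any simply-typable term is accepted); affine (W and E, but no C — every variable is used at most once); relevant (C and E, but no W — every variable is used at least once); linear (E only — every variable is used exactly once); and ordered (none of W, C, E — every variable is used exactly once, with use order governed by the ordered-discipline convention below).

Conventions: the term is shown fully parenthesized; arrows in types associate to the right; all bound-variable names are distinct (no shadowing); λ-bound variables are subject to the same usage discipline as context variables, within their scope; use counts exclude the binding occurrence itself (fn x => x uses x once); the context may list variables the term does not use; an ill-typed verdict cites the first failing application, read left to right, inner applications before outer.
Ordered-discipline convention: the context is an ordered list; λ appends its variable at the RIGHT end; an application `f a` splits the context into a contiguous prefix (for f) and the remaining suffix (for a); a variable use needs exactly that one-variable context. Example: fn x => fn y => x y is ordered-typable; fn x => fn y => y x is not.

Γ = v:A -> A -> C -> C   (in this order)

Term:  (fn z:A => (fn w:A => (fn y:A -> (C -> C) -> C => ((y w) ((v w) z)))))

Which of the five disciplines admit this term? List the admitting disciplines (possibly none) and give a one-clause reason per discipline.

accepted by: relevant, unrestricted
usage: v ×1; z (bound) ×1; w (bound) ×2; y (bound) ×1
left-to-right use order: y, w, v, w, z
typing: well-typed — term : A -> A -> (A -> (C -> C) -> C) -> C
ordered: ✗ — needs contraction — w ×2
linear: ✗ — needs contraction — w ×2
affine: ✗ — needs contraction — w ×2
relevant: ✓ — every one of v, z, w, y appears
unrestricted: ✓ — well-typed at A -> A -> (A -> (C -> C) -> C) -> C; no restrictions here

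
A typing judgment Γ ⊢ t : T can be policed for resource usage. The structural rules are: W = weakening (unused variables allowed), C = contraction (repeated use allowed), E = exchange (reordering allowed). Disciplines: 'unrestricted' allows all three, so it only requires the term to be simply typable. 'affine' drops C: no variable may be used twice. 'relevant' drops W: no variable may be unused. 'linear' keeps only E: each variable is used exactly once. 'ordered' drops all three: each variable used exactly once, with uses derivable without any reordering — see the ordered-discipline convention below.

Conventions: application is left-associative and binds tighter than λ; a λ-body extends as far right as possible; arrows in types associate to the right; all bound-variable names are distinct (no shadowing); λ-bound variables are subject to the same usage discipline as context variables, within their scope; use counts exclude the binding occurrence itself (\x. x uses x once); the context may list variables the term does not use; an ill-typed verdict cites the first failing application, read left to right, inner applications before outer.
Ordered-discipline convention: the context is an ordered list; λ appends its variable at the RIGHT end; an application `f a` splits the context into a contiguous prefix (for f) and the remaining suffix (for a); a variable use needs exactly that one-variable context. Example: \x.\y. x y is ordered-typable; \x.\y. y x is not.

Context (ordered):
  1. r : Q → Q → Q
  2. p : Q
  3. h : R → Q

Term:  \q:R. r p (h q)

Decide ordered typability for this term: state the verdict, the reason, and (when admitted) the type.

yes — single-use (r, p, h, q), ordered derivation ok; term : R → Q
variable uses: r: 1; p: 1; h: 1; q (λ-bound): 1
use order (left to right): r, p, h, q
typing: ✓ — R → Q
per-discipline verdicts: ordered ✓ | linear ✓ | affine ✓ | relevant ✓ | unrestricted ✓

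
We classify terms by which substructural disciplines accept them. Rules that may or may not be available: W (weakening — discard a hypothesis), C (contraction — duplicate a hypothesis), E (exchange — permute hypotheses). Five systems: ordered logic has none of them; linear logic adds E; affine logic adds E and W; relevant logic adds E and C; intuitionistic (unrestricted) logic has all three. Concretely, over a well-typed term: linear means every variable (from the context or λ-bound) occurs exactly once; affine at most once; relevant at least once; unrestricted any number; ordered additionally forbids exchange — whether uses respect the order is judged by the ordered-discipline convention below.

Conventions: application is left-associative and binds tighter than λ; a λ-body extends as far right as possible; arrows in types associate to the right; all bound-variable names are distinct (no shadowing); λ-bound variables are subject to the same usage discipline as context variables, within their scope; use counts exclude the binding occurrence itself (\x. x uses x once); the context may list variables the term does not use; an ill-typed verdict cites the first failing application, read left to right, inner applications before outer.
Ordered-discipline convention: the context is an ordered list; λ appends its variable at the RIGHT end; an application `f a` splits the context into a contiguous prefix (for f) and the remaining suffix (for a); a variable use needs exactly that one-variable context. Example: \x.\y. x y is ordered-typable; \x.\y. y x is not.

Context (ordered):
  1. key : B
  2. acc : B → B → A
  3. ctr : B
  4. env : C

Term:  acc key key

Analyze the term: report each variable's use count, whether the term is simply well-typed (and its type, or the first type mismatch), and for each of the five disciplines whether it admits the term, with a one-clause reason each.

counts: key=2, acc=1, ctr=0, env=0
order of uses: acc, key, key
typing: ✓ — A
ordered: ✗ — repeated use of key ×2; needs weakening: ctr, env unused
linear: ✗ — repeated use of key ×2; needs weakening: ctr, env unused
affine: ✗ — repeated use of key ×2
relevant: ✗ — needs weakening: ctr, env unused
unrestricted: ✓ — type-checks (A) and nothing is barred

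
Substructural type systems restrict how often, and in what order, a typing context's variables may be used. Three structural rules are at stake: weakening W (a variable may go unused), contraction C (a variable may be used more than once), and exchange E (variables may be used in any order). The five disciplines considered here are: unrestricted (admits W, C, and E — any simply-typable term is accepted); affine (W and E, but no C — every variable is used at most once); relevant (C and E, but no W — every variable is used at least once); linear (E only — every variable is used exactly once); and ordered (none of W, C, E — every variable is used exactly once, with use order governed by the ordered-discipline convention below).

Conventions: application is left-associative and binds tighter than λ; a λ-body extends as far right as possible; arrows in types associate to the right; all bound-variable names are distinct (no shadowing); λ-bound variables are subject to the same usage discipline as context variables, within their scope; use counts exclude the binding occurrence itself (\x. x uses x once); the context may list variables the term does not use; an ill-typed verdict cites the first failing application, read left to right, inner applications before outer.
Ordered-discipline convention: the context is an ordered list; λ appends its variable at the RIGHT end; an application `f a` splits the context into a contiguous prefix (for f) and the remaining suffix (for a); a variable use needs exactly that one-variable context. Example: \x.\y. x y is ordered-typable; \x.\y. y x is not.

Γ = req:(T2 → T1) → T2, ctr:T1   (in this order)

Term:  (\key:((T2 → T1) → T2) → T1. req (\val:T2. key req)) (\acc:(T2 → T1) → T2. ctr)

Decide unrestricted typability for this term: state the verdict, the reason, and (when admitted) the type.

yes — well-typed at T2; no restrictions here; term : T2
use counts: req: 2, ctr: 1, key [bound]: 1, val [bound]: 0, acc [bound]: 0
left-to-right use order: req, key, req, ctr
typing: well-typed — term : T2
across the five disciplines: ordered ✗ · linear ✗ · affine ✗ · relevant ✗ · unrestricted ✓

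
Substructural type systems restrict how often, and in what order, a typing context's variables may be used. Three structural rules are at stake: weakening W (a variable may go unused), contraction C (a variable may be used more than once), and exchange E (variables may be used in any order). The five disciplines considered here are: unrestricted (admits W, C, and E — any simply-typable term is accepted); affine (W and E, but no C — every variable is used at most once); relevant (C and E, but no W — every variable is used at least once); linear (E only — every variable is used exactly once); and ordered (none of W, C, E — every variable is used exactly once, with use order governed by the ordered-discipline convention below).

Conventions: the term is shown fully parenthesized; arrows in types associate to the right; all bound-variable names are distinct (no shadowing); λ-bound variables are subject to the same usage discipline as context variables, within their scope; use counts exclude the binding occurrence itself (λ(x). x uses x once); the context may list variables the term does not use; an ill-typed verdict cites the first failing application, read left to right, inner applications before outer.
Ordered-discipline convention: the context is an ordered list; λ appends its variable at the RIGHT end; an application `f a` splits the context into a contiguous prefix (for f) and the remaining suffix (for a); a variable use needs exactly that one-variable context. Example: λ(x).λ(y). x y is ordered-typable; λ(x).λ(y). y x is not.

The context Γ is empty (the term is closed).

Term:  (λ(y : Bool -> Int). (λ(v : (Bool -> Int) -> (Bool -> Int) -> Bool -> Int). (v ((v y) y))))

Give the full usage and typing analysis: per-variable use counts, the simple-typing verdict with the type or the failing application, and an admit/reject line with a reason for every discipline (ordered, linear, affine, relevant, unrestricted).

variable uses: y (λ-bound): 2, v (λ-bound): 2
order of uses: v, v, y, y
typing: well-typed at (Bool -> Int) -> ((Bool -> Int) -> (Bool -> Int) -> Bool -> Int) -> (Bool -> Int) -> Bool -> Int
ordered ✗ (needs contraction — y ×2, v ×2)
linear ✗ (needs contraction — y ×2, v ×2)
affine ✗ (needs contraction — y ×2, v ×2)
relevant ✓ (every one of y, v appears)
unrestricted ✓ (type-checks ((Bool -> Int) -> ((Bool -> Int) -> (Bool -> Int) -> Bool -> Int) -> (Bool -> Int) -> Bool -> Int) and nothing is barred)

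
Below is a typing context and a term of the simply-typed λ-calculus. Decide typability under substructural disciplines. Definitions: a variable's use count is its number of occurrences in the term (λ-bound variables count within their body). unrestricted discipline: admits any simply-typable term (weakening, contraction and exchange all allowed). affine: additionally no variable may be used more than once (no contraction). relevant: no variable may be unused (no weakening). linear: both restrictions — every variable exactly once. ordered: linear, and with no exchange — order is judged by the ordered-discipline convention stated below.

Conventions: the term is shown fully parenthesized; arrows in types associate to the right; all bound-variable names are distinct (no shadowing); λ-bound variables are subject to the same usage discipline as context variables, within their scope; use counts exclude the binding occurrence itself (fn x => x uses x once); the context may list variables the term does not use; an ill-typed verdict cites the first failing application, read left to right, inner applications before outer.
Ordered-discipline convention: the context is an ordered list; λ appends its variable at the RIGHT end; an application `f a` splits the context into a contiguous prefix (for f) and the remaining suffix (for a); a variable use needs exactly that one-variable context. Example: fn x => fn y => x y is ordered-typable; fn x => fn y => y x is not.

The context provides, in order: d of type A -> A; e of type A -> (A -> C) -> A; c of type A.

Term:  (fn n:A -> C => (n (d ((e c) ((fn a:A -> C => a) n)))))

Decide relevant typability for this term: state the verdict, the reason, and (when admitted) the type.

yes — at least one use each (d, e, c, n, a); term : (A -> C) -> C
counts: d: 1, e: 1, c: 1, n (λ-bound): 2, a (λ-bound): 1
uses in reading order: n, d, e, c, a, n
typing: the term checks, with type (A -> C) -> C
across the five disciplines: ordered ✗; linear ✗; affine ✗; relevant ✓; unrestricted ✓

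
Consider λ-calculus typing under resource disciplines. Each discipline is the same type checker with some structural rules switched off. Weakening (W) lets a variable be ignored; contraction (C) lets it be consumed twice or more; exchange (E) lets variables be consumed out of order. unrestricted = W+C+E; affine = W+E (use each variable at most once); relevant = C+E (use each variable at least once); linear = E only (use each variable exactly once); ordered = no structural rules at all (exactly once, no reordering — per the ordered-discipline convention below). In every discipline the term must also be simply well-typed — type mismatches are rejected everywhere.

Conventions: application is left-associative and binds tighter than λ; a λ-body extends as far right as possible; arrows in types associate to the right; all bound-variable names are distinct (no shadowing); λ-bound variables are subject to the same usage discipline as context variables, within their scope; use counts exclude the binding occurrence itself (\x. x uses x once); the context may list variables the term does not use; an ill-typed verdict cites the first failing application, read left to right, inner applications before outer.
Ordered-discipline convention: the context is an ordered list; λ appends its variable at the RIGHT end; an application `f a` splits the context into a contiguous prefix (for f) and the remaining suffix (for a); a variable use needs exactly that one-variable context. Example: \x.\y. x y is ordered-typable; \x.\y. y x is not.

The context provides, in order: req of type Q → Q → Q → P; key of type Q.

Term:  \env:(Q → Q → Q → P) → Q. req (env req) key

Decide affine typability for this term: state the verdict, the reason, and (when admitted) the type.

no — needs contraction — req ×2
variable uses: req: 2×; key: 1×; env (bound): 1×
left-to-right use order: req, env, req, key
typing: well-typed at ((Q → Q → Q → P) → Q) → Q → P
across the five disciplines: ordered ✗ | linear ✗ | affine ✗ | relevant ✓ | unrestricted ✓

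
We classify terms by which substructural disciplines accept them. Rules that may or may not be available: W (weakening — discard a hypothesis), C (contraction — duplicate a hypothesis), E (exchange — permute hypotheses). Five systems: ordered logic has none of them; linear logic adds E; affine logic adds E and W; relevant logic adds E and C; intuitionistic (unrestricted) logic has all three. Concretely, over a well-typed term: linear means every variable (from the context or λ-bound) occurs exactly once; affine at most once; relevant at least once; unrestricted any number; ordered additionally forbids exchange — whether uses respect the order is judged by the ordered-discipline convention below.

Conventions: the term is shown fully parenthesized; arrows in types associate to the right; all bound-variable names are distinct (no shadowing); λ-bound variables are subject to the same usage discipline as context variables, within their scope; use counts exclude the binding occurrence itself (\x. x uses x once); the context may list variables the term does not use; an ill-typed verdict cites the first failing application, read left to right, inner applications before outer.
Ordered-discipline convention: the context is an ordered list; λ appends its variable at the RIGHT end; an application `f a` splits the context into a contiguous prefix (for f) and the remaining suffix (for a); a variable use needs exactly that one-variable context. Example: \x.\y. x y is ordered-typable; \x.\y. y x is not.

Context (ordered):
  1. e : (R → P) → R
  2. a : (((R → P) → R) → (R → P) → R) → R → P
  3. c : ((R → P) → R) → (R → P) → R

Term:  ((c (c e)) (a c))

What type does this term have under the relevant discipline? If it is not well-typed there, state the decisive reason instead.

term : R
variable uses: e: 1×; a: 1×; c: 3×
use order (left to right): c, c, e, a, c
typing: the term checks, with type R
all disciplines: ordered ✗, linear ✗, affine ✗, relevant ✓, unrestricted ✓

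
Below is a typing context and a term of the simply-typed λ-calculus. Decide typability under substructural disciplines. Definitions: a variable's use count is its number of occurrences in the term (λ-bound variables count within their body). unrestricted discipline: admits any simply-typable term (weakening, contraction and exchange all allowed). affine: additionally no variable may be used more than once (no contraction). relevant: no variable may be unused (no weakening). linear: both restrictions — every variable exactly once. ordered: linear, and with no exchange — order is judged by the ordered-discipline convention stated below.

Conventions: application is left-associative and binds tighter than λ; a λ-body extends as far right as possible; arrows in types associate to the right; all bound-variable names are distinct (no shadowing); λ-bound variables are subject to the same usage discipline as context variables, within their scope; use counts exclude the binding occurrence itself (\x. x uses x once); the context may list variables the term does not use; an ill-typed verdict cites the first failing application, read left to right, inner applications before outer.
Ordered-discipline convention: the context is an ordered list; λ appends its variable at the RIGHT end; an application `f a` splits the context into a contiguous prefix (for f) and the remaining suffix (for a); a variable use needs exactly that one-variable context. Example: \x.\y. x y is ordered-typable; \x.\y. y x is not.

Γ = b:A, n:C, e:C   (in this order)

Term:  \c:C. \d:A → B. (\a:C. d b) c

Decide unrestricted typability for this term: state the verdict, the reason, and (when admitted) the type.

yes — well-typed at C → (A → B) → B; no restrictions here; term : C → (A → B) → B
use counts: b ×1, n ×0, e ×0, c (bound) ×1, d (bound) ×1, a (bound) ×0
left-to-right use order: d, b, c
typing: the term checks, with type C → (A → B) → B
across the five disciplines: ordered ✗ | linear ✗ | affine ✓ | relevant ✗ | unrestricted ✓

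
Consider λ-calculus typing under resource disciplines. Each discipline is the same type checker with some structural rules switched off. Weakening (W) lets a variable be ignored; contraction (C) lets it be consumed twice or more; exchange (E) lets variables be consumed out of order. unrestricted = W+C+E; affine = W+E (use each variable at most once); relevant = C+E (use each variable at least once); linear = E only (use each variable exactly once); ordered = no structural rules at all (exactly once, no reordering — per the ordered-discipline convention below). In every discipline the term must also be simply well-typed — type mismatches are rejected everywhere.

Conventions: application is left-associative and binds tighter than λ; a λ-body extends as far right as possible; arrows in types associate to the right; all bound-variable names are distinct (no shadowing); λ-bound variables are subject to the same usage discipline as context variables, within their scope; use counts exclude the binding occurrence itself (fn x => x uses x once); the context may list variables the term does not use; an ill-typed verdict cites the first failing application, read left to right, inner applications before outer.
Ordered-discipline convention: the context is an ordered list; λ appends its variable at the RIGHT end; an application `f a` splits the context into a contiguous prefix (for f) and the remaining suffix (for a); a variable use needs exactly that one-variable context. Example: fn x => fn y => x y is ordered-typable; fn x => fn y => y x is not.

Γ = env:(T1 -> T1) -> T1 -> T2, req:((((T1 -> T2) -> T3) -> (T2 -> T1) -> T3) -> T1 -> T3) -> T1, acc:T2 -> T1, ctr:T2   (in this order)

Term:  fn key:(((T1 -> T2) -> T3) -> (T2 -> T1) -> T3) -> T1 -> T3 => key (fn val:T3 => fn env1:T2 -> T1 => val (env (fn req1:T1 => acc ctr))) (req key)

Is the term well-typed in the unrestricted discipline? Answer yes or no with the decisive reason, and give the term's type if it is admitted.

no — a type mismatch blocks all five
usage: env: 1, req: 1, acc: 1, ctr: 1, key (λ-bound): 2, val (λ-bound): 1, env1 (λ-bound): 0, req1 (λ-bound): 0
order of uses: key, val, env, acc, ctr, req, key
typing: ill-typed: can't apply a value of type T3
summary: ordered ✗ | linear ✗ | affine ✗ | relevant ✗ | unrestricted ✗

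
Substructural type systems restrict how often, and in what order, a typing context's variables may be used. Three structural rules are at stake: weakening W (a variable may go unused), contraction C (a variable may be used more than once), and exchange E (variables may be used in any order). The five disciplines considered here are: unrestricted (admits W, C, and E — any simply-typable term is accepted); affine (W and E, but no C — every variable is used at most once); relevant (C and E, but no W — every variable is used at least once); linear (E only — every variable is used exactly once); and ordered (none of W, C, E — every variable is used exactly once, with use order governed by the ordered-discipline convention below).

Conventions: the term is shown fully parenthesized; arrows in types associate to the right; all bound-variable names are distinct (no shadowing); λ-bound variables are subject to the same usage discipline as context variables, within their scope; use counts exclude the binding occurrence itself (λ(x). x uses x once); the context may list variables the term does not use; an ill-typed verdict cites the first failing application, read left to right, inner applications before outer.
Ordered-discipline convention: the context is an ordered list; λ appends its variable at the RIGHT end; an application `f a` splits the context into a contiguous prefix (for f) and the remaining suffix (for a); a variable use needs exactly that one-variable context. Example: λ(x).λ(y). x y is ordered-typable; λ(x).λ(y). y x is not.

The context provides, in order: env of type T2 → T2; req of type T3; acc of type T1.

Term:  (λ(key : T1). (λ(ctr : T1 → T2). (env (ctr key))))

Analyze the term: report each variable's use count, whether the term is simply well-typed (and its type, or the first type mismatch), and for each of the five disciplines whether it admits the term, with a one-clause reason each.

variable uses: env=1; req=0; acc=0; key (bound)=1; ctr (bound)=1
left-to-right use order: env, ctr, key
typing: well-typed — term : T1 → (T1 → T2) → T2
ordered: ✗, req, acc left unused
linear: ✗, req, acc left unused
affine: ✓, env, req, acc, key, ctr: no repeats, contraction unneeded
relevant: ✗, req, acc left unused
unrestricted: ✓, simply typable at T1 → (T1 → T2) → T2; W, C, E all held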